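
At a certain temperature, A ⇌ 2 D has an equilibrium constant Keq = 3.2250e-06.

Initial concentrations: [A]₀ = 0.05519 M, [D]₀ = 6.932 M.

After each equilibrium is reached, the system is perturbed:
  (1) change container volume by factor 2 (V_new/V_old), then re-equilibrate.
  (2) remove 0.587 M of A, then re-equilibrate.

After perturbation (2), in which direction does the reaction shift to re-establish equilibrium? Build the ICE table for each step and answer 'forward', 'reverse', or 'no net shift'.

Direction: reverse

Q₀ = 870.7 vs Keq = 3.2250e-06 ⇒ Q>K, reverse
Step 1:
                  A         D
  I         0.05519     6.932
  C           3.464    -6.929
  E            3.52  0.003369
  solve Keq expr → x = -3.464; check Q = 3.2250e-06
Then change container volume by factor 2 (V_new/V_old).
Step 2:
                  A         D
  I            1.76  0.001685
  C       -3.4876e-04 6.9751e-04
  E           1.759  0.002382
  solve Keq expr → x = 3.4876e-04; check Q = 3.2250e-06
Then remove 0.587 M of A.
Step 3:
                  A         D
  I           1.172  0.002382
  C       2.1869e-04 -4.3737e-04
  E           1.173  0.001945
  solve Keq expr → x = -2.1869e-04; check Q = 3.2250e-06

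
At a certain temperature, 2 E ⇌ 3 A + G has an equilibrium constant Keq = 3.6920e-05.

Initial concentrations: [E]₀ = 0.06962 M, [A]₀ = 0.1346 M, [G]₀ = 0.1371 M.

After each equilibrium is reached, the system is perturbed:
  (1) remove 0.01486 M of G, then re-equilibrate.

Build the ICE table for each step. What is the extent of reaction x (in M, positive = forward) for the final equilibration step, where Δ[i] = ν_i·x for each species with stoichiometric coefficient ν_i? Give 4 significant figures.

Q₀ = 0.06898 vs Keq = 3.6920e-05 ⇒ Q>K, reverse
Step 1:
                    E           A           G
  I           0.06962      0.1346      0.1371
  C           0.07642     -0.1146    -0.03821
  E             0.146     0.01997     0.09889
  solve Keq expr → x = -0.03821; check Q = 3.6920e-05
Then remove 0.01486 M of G.
Step 2:
                    E           A           G
  I             0.146     0.01997     0.08403
  C       -6.8004e-04     0.00102  3.4002e-04
  E            0.1454     0.02099     0.08437
  solve Keq expr → x = 3.4002e-04; check Q = 3.6920e-05

x = 3.4002e-04 M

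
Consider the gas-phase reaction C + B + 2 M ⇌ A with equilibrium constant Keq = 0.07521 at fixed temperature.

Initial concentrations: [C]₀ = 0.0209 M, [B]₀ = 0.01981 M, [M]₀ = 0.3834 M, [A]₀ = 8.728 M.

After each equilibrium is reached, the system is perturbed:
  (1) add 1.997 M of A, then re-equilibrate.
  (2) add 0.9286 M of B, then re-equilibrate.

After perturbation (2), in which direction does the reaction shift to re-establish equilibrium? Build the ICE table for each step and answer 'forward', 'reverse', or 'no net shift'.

Q₀ = 1.4341e+05 vs Keq = 0.07521 ⇒ Q>K, reverse
Step 1:
                   C          B          M          A
  Initial     0.0209    0.01981     0.3834      8.728
  Change       2.065      2.065       4.13     -2.065
  Equil        2.086      2.085      4.513      6.663
  solve Keq expr → x = -2.065; check Q = 0.07521
Then add 1.997 M of A.
Step 2:
                   C          B          M          A
  Initial      2.086      2.085      4.513       8.66
  Change      0.1376     0.1376     0.2752    -0.1376
  Equil        2.224      2.222      4.789      8.522
  solve Keq expr → x = -0.1376; check Q = 0.07521
Then add 0.9286 M of B.
Step 3:
                   C          B          M          A
  Initial      2.224      3.151      4.789      8.522
  Change     -0.1955    -0.1955     -0.391     0.1955
  Equil        2.028      2.956      4.398      8.718
  solve Keq expr → x = 0.1955; check Q = 0.07521

Direction: forward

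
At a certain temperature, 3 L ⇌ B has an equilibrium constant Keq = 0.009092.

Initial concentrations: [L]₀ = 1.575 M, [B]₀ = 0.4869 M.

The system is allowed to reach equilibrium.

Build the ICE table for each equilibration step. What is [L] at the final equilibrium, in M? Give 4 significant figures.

Q₀ = 0.1246 vs Keq = 0.009092 ⇒ Q>K, reverse
Step 1:
                  L         B
  init        1.575    0.4869
  Δ          0.9968   -0.3323
  eq          2.572    0.1546
  solve Keq expr → x = -0.3323; check Q = 0.009092

[L]_eq = 2.572 M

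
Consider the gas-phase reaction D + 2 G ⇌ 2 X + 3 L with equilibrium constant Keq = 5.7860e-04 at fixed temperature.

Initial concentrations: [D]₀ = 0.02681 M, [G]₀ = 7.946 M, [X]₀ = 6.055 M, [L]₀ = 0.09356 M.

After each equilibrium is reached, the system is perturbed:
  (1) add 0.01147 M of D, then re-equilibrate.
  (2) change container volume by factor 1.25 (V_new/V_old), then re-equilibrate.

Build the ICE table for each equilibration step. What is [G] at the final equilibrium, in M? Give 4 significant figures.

Q₀ = 0.01774 vs Keq = 5.7860e-04 ⇒ Q>K, reverse
Step 1:
                  D         G         X         L
  Initial   0.02681     7.946     6.055   0.09356
  Change    0.01917   0.03834  -0.03834  -0.05751
  Equil     0.04598     7.984     6.017   0.03605
  solve Keq expr → x = -0.01917; check Q = 5.7860e-04
Then add 0.01147 M of D.
Step 2:
                  D         G         X         L
  Initial   0.05745     7.984     6.017   0.03605
  Change  -8.5705e-04 -0.001714  0.001714  0.002571
  Equil     0.05659     7.983     6.018   0.03862
  solve Keq expr → x = 8.5705e-04; check Q = 5.7860e-04
Then change container volume by factor 1.25 (V_new/V_old).
Step 3:
                  D         G         X         L
  Initial   0.04527     6.386     4.815    0.0309
  Change  -0.001509 -0.003018  0.003018  0.004527
  Equil     0.04377     6.383     4.818   0.03542
  solve Keq expr → x = 0.001509; check Q = 5.7860e-04

[G]_eq = 6.383 M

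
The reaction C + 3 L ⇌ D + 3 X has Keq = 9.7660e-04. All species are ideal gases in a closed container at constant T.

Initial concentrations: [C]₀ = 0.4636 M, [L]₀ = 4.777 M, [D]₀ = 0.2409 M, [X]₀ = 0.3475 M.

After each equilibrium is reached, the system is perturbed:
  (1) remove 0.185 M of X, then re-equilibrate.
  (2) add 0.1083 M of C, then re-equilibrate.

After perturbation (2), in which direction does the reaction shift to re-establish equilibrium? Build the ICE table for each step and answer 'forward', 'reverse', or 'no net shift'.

Direction: forward

Q₀ = 2.0003e-04 vs Keq = 9.7660e-04 ⇒ Q<K, forward
Step 1:
                    C           L           D           X
  I            0.4636       4.777      0.2409      0.3475
  C          -0.05432     -0.1629     0.05432      0.1629
  E            0.4093       4.614      0.2952      0.5104
  solve Keq expr → x = 0.05432; check Q = 9.7660e-04
Then remove 0.185 M of X.
Step 2:
                    C           L           D           X
  I            0.4093       4.614      0.2952      0.3254
  C           -0.0436     -0.1308      0.0436      0.1308
  E            0.3657       4.483      0.3388      0.4563
  solve Keq expr → x = 0.0436; check Q = 9.7660e-04
Then add 0.1083 M of C.
Step 3:
                    C           L           D           X
  I             0.474       4.483      0.3388      0.4563
  C         -0.009914    -0.02974    0.009914     0.02974
  E            0.4641       4.454      0.3487       0.486
  solve Keq expr → x = 0.009914; check Q = 9.7660e-04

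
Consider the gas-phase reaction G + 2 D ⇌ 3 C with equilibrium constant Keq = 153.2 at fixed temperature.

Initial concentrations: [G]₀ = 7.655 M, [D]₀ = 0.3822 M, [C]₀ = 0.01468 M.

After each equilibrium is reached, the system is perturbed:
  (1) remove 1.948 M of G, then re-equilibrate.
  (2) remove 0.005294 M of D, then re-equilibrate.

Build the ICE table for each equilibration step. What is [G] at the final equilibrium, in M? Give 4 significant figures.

[G]_eq = 5.526 M

Q₀ = 2.8291e-06 vs Keq = 153.2 ⇒ Q<K, forward
Step 1:
                   G          D          C
  Initial      7.655     0.3822    0.01468
  Change     -0.1848    -0.3695     0.5543
  Equil         7.47    0.01269      0.569
  solve Keq expr → x = 0.1848; check Q = 153.2
Then remove 1.948 M of G.
Step 2:
                   G          D          C
  Initial      5.522    0.01269      0.569
  Change  9.7683e-04   0.001954   -0.00293
  Equil        5.523    0.01464      0.566
  solve Keq expr → x = -9.7683e-04; check Q = 153.2
Then remove 0.005294 M of D.
Step 3:
                   G          D          C
  Initial      5.523   0.009345      0.566
  Change      0.0025   0.005001  -0.007501
  Equil        5.526    0.01435     0.5585
  solve Keq expr → x = -0.0025; check Q = 153.2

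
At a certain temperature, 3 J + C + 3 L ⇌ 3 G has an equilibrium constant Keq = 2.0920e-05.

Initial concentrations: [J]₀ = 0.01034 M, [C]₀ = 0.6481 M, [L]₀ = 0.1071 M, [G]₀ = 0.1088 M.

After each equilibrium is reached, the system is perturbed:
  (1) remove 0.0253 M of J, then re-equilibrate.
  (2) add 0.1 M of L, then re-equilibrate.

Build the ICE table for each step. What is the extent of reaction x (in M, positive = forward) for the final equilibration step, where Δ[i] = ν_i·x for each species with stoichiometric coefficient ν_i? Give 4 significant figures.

x = 7.4802e-05 M

Q₀ = 1.4632e+06 vs Keq = 2.0920e-05 ⇒ Q>K, reverse
Step 1:
                   J          C          L          G
  init       0.01034     0.6481     0.1071     0.1088
  Δ           0.1082    0.03606     0.1082    -0.1082
  eq          0.1185     0.6842     0.2153 6.1950e-04
  solve Keq expr → x = -0.03606; check Q = 2.0920e-05
Then remove 0.0253 M of J.
Step 2:
                   J          C          L          G
  init       0.09322     0.6842     0.2153 6.1950e-04
  Δ       1.3125e-04 4.3749e-05 1.3125e-04 -1.3125e-04
  eq         0.09335     0.6842     0.2154 4.8825e-04
  solve Keq expr → x = -4.3749e-05; check Q = 2.0920e-05
Then add 0.1 M of L.
Step 3:
                   J          C          L          G
  init       0.09335     0.6842     0.3154 4.8825e-04
  Δ       -2.2441e-04 -7.4802e-05 -2.2441e-04 2.2441e-04
  eq         0.09313     0.6841     0.3152 7.1265e-04
  solve Keq expr → x = 7.4802e-05; check Q = 2.0920e-05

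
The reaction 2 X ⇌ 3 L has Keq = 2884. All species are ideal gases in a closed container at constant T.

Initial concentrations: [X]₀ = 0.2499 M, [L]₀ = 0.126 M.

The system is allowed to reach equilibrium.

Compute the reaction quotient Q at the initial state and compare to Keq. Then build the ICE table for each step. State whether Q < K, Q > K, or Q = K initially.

Q₀ = 0.03203 vs Keq = 2884 ⇒ Q<K, forward
Step 1:
                    X           L
  I            0.2499       0.126
  C           -0.2435      0.3652
  E          0.006411      0.4912
  solve Keq expr → x = 0.1217; check Q = 2884

Q₀ = 0.03203; Q < K (proceeds forward)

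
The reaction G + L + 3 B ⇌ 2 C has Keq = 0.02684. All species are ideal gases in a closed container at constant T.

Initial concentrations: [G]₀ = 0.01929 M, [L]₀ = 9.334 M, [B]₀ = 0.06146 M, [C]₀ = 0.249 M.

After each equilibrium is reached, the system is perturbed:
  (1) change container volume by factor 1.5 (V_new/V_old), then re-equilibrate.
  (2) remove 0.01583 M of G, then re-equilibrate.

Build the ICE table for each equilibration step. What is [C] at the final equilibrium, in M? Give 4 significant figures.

[C]_eq = 0.01527 M

Q₀ = 1483 vs Keq = 0.02684 ⇒ Q>K, reverse
Step 1:
                   G          L          B          C
  I          0.01929      9.334    0.06146      0.249
  C           0.1043     0.1043     0.3128    -0.2085
  E           0.1235      9.438     0.3742     0.0405
  solve Keq expr → x = -0.1043; check Q = 0.02684
Then change container volume by factor 1.5 (V_new/V_old).
Step 2:
                   G          L          B          C
  I          0.08236      6.292     0.2495      0.027
  C         0.005198   0.005198    0.01559    -0.0104
  E          0.08756      6.297     0.2651     0.0166
  solve Keq expr → x = -0.005198; check Q = 0.02684
Then remove 0.01583 M of G.
Step 3:
                   G          L          B          C
  I          0.07173      6.297     0.2651     0.0166
  C       6.6689e-04 6.6689e-04   0.002001  -0.001334
  E           0.0724      6.298     0.2671    0.01527
  solve Keq expr → x = -6.6689e-04; check Q = 0.02684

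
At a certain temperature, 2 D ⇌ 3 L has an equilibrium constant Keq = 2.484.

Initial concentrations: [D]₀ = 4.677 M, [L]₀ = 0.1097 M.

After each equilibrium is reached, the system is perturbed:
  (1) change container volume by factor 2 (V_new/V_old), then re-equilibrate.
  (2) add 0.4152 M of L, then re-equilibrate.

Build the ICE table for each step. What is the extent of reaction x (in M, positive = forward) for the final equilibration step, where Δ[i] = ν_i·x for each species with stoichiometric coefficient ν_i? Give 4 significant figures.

Q₀ = 6.0351e-05 vs Keq = 2.484 ⇒ Q<K, forward
Step 1:
                   D          L
  Initial      4.677     0.1097
  Change      -1.767      2.651
  Equil         2.91       2.76
  solve Keq expr → x = 0.8836; check Q = 2.484
Then change container volume by factor 2 (V_new/V_old).
Step 2:
                   D          L
  Initial      1.455       1.38
  Change     -0.1552     0.2328
  Equil          1.3      1.613
  solve Keq expr → x = 0.07759; check Q = 2.484
Then add 0.4152 M of L.
Step 3:
                   D          L
  Initial        1.3      2.028
  Change      0.1798    -0.2697
  Equil         1.48      1.758
  solve Keq expr → x = -0.0899; check Q = 2.484

x = -0.0899 M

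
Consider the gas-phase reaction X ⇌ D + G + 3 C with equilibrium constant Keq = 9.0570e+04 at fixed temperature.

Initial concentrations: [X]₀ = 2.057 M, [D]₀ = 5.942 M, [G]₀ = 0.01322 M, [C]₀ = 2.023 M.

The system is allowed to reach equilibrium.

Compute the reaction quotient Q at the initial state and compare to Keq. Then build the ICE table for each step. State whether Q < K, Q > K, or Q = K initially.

Q₀ = 0.3162; Q < K (proceeds forward)

Q₀ = 0.3162 vs Keq = 9.0570e+04 ⇒ Q<K, forward
Step 1:
                   X          D          G          C
  Initial      2.057      5.942    0.01322      2.023
  Change       -1.97       1.97       1.97      5.911
  Equil      0.08656      7.912      1.984      7.934
  solve Keq expr → x = 1.97; check Q = 9.0570e+04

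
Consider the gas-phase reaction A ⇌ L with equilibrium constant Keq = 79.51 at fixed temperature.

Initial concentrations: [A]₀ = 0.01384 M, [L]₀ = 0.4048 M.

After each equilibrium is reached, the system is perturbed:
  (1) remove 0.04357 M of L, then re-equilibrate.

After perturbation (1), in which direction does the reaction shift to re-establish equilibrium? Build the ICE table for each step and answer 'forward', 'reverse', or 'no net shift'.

Q₀ = 29.25 vs Keq = 79.51 ⇒ Q<K, forward
Step 1:
                   A          L
  I          0.01384     0.4048
  C         -0.00864    0.00864
  E           0.0052     0.4134
  solve Keq expr → x = 0.00864; check Q = 79.51
Then remove 0.04357 M of L.
Step 2:
                   A          L
  I           0.0052     0.3699
  C       -5.4118e-04 5.4118e-04
  E         0.004659     0.3704
  solve Keq expr → x = 5.4118e-04; check Q = 79.51

Direction: forward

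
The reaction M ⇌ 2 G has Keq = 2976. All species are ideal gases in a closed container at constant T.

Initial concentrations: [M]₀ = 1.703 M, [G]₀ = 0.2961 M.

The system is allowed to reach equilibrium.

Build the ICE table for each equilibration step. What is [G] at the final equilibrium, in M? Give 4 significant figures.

[G]_eq = 3.693 M

Q₀ = 0.05148 vs Keq = 2976 ⇒ Q<K, forward
Step 1:
                   M          G
  init         1.703     0.2961
  Δ           -1.698      3.397
  eq        0.004583      3.693
  solve Keq expr → x = 1.698; check Q = 2976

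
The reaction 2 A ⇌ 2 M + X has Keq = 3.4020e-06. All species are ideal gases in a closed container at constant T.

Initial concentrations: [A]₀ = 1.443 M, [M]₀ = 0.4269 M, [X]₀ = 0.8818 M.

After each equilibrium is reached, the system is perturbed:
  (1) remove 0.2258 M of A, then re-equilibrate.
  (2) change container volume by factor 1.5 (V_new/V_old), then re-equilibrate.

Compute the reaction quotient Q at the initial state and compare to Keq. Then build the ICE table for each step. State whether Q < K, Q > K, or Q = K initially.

Q₀ = 0.07718; Q > K (proceeds reverse)

Q₀ = 0.07718 vs Keq = 3.4020e-06 ⇒ Q>K, reverse
Step 1:
                  A         M         X
  Initial     1.443    0.4269    0.8818
  Change     0.4227   -0.4227   -0.2113
  Equil       1.866  0.004203    0.6705
  solve Keq expr → x = -0.2113; check Q = 3.4020e-06
Then remove 0.2258 M of A.
Step 2:
                  A         M         X
  Initial      1.64  0.004203    0.6705
  Change  5.0680e-04 -5.0680e-04 -2.5340e-04
  Equil        1.64  0.003696    0.6702
  solve Keq expr → x = -2.5340e-04; check Q = 3.4020e-06
Then change container volume by factor 1.5 (V_new/V_old).
Step 3:
                  A         M         X
  Initial     1.094  0.002464    0.4468
  Change  -5.5130e-04 5.5130e-04 2.7565e-04
  Equil       1.093  0.003015    0.4471
  solve Keq expr → x = 2.7565e-04; check Q = 3.4020e-06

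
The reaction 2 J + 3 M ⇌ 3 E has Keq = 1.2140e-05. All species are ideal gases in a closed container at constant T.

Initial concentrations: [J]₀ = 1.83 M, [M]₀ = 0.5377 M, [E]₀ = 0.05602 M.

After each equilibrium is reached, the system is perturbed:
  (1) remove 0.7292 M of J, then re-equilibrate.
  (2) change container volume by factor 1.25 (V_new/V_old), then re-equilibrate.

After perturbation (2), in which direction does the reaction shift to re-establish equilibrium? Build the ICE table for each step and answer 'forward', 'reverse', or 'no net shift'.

Direction: reverse

Q₀ = 3.3768e-04 vs Keq = 1.2140e-05 ⇒ Q>K, reverse
Step 1:
                  J         M         E
  Initial      1.83    0.5377   0.05602
  Change    0.02408   0.03612  -0.03612
  Equil       1.854    0.5738    0.0199
  solve Keq expr → x = -0.01204; check Q = 1.2140e-05
Then remove 0.7292 M of J.
Step 2:
                  J         M         E
  Initial     1.125    0.5738    0.0199
  Change   0.003648  0.005472 -0.005472
  Equil       1.129    0.5793   0.01443
  solve Keq expr → x = -0.001824; check Q = 1.2140e-05
Then change container volume by factor 1.25 (V_new/V_old).
Step 3:
                  J         M         E
  Initial    0.9028    0.4634   0.01155
  Change   0.001037  0.001555 -0.001555
  Equil      0.9039     0.465   0.00999
  solve Keq expr → x = -5.1827e-04; check Q = 1.2140e-05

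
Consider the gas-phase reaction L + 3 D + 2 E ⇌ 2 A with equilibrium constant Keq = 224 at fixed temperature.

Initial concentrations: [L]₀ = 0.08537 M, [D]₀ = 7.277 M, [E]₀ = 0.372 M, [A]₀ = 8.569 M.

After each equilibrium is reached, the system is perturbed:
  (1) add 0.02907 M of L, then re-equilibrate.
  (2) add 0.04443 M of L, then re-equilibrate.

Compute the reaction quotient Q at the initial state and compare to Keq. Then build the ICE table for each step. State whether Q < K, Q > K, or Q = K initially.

Q₀ = 16.13; Q < K (proceeds forward)

Q₀ = 16.13 vs Keq = 224 ⇒ Q<K, forward
Step 1:
                   L          D          E          A
  Initial    0.08537      7.277      0.372      8.569
  Change    -0.06815    -0.2045    -0.1363     0.1363
  Equil      0.01722      7.073     0.2357      8.705
  solve Keq expr → x = 0.06815; check Q = 224
Then add 0.02907 M of L.
Step 2:
                   L          D          E          A
  Initial    0.04629      7.073     0.2357      8.705
  Change    -0.02027   -0.06082   -0.04055    0.04055
  Equil      0.02601      7.012     0.1951      8.746
  solve Keq expr → x = 0.02027; check Q = 224
Then add 0.04443 M of L.
Step 3:
                   L          D          E          A
  Initial    0.07044      7.012     0.1951      8.746
  Change    -0.02346   -0.07039   -0.04693    0.04693
  Equil      0.04698      6.941     0.1482      8.793
  solve Keq expr → x = 0.02346; check Q = 224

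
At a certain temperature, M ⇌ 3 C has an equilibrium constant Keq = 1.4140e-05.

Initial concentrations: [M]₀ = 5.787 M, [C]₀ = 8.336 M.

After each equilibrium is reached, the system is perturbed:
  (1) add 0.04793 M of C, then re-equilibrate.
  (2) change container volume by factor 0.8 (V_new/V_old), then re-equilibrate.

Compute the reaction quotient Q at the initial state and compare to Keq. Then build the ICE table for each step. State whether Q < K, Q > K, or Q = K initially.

Q₀ = 100.1; Q > K (proceeds reverse)

Q₀ = 100.1 vs Keq = 1.4140e-05 ⇒ Q>K, reverse
Step 1:
                   M          C
  Initial      5.787      8.336
  Change       2.762     -8.287
  Equil        8.549    0.04945
  solve Keq expr → x = -2.762; check Q = 1.4140e-05
Then add 0.04793 M of C.
Step 2:
                   M          C
  Initial      8.549    0.09738
  Change     0.01597    -0.0479
  Equil        8.565    0.04948
  solve Keq expr → x = -0.01597; check Q = 1.4140e-05
Then change container volume by factor 0.8 (V_new/V_old).
Step 3:
                   M          C
  Initial      10.71    0.06185
  Change    0.002848  -0.008544
  Equil        10.71     0.0533
  solve Keq expr → x = -0.002848; check Q = 1.4140e-05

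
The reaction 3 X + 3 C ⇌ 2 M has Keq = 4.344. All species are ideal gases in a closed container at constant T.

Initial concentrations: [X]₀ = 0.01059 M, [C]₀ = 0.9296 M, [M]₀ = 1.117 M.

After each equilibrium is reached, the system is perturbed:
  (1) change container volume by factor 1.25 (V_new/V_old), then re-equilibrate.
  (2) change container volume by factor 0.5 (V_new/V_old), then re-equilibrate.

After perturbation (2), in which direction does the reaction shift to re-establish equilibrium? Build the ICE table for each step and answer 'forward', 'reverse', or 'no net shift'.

Direction: forward

Q₀ = 1.3078e+06 vs Keq = 4.344 ⇒ Q>K, reverse
Step 1:
                    X           C           M
  Initial     0.01059      0.9296       1.117
  Change       0.4021      0.4021      -0.268
  Equil        0.4126       1.332       0.849
  solve Keq expr → x = -0.134; check Q = 4.344
Then change container volume by factor 1.25 (V_new/V_old).
Step 2:
                    X           C           M
  Initial      0.3301       1.065      0.6792
  Change      0.06856     0.06856    -0.04571
  Equil        0.3987       1.134      0.6335
  solve Keq expr → x = -0.02285; check Q = 4.344
Then change container volume by factor 0.5 (V_new/V_old).
Step 3:
                    X           C           M
  Initial      0.7973       2.268       1.267
  Change      -0.3712     -0.3712      0.2475
  Equil        0.4261       1.897       1.514
  solve Keq expr → x = 0.1237; check Q = 4.344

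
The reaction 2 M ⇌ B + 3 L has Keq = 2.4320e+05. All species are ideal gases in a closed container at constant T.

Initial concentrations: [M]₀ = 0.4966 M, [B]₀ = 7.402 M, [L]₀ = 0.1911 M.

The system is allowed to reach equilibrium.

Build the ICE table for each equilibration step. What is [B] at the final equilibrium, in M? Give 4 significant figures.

[B]_eq = 7.648 M

Q₀ = 0.2095 vs Keq = 2.4320e+05 ⇒ Q<K, forward
Step 1:
                   M          B          L
  init        0.4966      7.402     0.1911
  Δ          -0.4916     0.2458     0.7374
  eq        0.005017      7.648     0.9285
  solve Keq expr → x = 0.2458; check Q = 2.4320e+05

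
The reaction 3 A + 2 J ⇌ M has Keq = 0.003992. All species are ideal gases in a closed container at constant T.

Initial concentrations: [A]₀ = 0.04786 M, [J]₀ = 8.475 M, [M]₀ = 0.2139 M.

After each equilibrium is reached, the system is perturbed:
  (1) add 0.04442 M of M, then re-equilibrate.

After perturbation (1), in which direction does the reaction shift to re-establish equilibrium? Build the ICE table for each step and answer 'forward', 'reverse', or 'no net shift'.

Q₀ = 27.17 vs Keq = 0.003992 ⇒ Q>K, reverse
Step 1:
                   A          J          M
  Initial    0.04786      8.475     0.2139
  Change       0.494     0.3293    -0.1647
  Equil       0.5419      8.804    0.04923
  solve Keq expr → x = -0.1647; check Q = 0.003992
Then add 0.04442 M of M.
Step 2:
                   A          J          M
  Initial     0.5419      8.804    0.09365
  Change      0.0681     0.0454    -0.0227
  Equil         0.61       8.85    0.07095
  solve Keq expr → x = -0.0227; check Q = 0.003992

Direction: reverse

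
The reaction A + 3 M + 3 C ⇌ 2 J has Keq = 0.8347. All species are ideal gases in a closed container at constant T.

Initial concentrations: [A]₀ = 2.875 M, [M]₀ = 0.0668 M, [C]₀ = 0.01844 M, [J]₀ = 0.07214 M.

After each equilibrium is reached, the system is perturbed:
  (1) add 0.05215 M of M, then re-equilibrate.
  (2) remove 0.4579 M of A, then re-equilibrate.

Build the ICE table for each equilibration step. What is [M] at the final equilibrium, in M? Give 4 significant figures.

[M]_eq = 0.2183 M

Q₀ = 9.6851e+05 vs Keq = 0.8347 ⇒ Q>K, reverse
Step 1:
                   A          M          C          J
  I            2.875     0.0668    0.01844    0.07214
  C          0.03384     0.1015     0.1015   -0.06767
  E            2.909     0.1683     0.1199   0.004469
  solve Keq expr → x = -0.03384; check Q = 0.8347
Then add 0.05215 M of M.
Step 2:
                   A          M          C          J
  I            2.909     0.2205     0.1199   0.004469
  C       -9.3628e-04  -0.002809  -0.002809   0.001873
  E            2.908     0.2176     0.1171   0.006342
  solve Keq expr → x = 9.3628e-04; check Q = 0.8347
Then remove 0.4579 M of A.
Step 3:
                   A          M          C          J
  I             2.45     0.2176     0.1171   0.006342
  C       2.2189e-04 6.6568e-04 6.6568e-04 -4.4379e-04
  E             2.45     0.2183     0.1178   0.005898
  solve Keq expr → x = -2.2189e-04; check Q = 0.8347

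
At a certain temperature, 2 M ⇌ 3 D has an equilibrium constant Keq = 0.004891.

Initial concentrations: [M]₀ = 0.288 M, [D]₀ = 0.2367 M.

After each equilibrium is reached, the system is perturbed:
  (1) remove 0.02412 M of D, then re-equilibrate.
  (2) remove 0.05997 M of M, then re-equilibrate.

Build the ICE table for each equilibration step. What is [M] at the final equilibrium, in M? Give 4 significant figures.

[M]_eq = 0.3171 M

Q₀ = 0.1599 vs Keq = 0.004891 ⇒ Q>K, reverse
Step 1:
                   M          D
  I            0.288     0.2367
  C          0.09783    -0.1467
  E           0.3858    0.08996
  solve Keq expr → x = -0.04891; check Q = 0.004891
Then remove 0.02412 M of D.
Step 2:
                   M          D
  I           0.3858    0.06584
  C         -0.01456    0.02184
  E           0.3713    0.08768
  solve Keq expr → x = 0.007281; check Q = 0.004891
Then remove 0.05997 M of M.
Step 3:
                   M          D
  I           0.3113    0.08768
  C         0.005831  -0.008746
  E           0.3171    0.07894
  solve Keq expr → x = -0.002915; check Q = 0.004891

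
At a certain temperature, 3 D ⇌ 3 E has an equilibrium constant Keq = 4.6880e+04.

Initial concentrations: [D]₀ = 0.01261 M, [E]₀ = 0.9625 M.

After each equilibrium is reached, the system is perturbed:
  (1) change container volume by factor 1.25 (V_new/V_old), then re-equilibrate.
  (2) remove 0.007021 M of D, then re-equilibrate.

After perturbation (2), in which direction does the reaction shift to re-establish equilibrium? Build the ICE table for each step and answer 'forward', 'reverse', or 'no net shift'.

Q₀ = 4.4469e+05 vs Keq = 4.6880e+04 ⇒ Q>K, reverse
Step 1:
                  D         E
  Initial   0.01261    0.9625
  Change     0.0137   -0.0137
  Equil     0.02631    0.9488
  solve Keq expr → x = -0.004568; check Q = 4.6880e+04
Then change container volume by factor 1.25 (V_new/V_old).
Step 2:
                  D         E
  Initial   0.02105     0.759
  Change          0         0
  Equil     0.02105     0.759
  solve Keq expr → x = 0; check Q = 4.6880e+04
Then remove 0.007021 M of D.
Step 3:
                  D         E
  Initial   0.01403     0.759
  Change   0.006832 -0.006832
  Equil     0.02086    0.7522
  solve Keq expr → x = -0.002277; check Q = 4.6880e+04

Direction: reverse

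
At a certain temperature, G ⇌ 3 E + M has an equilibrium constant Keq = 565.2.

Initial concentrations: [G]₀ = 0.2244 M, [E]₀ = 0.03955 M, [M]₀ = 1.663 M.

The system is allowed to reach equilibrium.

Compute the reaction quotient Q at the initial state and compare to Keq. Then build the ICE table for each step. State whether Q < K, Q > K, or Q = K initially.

Q₀ = 4.5847e-04; Q < K (proceeds forward)

Q₀ = 4.5847e-04 vs Keq = 565.2 ⇒ Q<K, forward
Step 1:
                  G         E         M
  I          0.2244   0.03955     1.663
  C         -0.2232    0.6696    0.2232
  E         0.00119    0.7092     1.886
  solve Keq expr → x = 0.2232; check Q = 565.2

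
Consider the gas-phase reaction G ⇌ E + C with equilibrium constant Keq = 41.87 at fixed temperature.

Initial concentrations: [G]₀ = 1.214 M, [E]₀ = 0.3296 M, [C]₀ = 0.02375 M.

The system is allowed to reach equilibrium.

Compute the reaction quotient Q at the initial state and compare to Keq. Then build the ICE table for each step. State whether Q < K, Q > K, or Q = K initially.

Q₀ = 0.006448; Q < K (proceeds forward)

Q₀ = 0.006448 vs Keq = 41.87 ⇒ Q<K, forward
Step 1:
                  G         E         C
  Initial     1.214    0.3296   0.02375
  Change     -1.171     1.171     1.171
  Equil     0.04283     1.501     1.195
  solve Keq expr → x = 1.171; check Q = 41.87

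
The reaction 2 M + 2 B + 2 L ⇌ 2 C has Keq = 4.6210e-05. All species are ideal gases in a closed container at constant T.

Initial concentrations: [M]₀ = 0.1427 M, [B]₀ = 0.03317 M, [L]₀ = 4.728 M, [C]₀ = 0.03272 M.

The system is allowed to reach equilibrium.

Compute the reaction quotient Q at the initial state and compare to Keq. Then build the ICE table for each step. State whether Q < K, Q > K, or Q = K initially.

Q₀ = 2.138; Q > K (proceeds reverse)

Q₀ = 2.138 vs Keq = 4.6210e-05 ⇒ Q>K, reverse
Step 1:
                   M          B          L          C
  I           0.1427    0.03317      4.728    0.03272
  C          0.03235    0.03235    0.03235   -0.03235
  E            0.175    0.06552       4.76 3.7114e-04
  solve Keq expr → x = -0.01617; check Q = 4.6210e-05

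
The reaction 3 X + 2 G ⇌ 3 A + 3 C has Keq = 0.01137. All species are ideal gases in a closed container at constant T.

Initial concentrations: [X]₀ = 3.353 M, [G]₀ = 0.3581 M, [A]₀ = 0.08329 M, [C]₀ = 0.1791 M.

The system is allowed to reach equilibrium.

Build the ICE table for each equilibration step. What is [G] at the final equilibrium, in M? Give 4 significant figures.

Q₀ = 6.8668e-07 vs Keq = 0.01137 ⇒ Q<K, forward
Step 1:
                  X         G         A         C
  I           3.353    0.3581   0.08329    0.1791
  C         -0.3113   -0.2076    0.3113    0.3113
  E           3.042    0.1505    0.3946    0.4904
  solve Keq expr → x = 0.1038; check Q = 0.01137

[G]_eq = 0.1505 M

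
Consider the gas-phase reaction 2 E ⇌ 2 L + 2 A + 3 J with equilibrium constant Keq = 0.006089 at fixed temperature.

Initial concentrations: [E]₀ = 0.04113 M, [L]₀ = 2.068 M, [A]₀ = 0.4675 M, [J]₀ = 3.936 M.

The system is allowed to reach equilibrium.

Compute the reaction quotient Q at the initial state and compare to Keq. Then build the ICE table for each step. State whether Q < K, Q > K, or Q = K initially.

Q₀ = 3.3691e+04 vs Keq = 0.006089 ⇒ Q>K, reverse
Step 1:
                  E         L         A         J
  I         0.04113     2.068    0.4675     3.936
  C          0.4633   -0.4633   -0.4633   -0.6949
  E          0.5044     1.605  0.004204     3.241
  solve Keq expr → x = -0.2316; check Q = 0.006089

Q₀ = 3.3691e+04; Q > K (proceeds reverse)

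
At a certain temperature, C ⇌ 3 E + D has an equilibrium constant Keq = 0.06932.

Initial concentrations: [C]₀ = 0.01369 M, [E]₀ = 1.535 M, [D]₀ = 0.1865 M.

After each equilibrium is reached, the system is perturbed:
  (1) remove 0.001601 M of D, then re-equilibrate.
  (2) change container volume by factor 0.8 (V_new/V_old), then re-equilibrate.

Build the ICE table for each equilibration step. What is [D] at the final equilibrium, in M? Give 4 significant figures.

[D]_eq = 0.008492 M

Q₀ = 49.27 vs Keq = 0.06932 ⇒ Q>K, reverse
Step 1:
                  C         E         D
  init      0.01369     1.535    0.1865
  Δ           0.174    -0.522    -0.174
  eq         0.1877     1.013   0.01251
  solve Keq expr → x = -0.174; check Q = 0.06932
Then remove 0.001601 M of D.
Step 2:
                  C         E         D
  init       0.1877     1.013   0.01091
  Δ       -0.001361  0.004084  0.001361
  eq         0.1863     1.017   0.01227
  solve Keq expr → x = 0.001361; check Q = 0.06932
Then change container volume by factor 0.8 (V_new/V_old).
Step 3:
                  C         E         D
  init       0.2329     1.271   0.01534
  Δ        0.006851  -0.02055 -0.006851
  eq         0.2397     1.251  0.008492
  solve Keq expr → x = -0.006851; check Q = 0.06932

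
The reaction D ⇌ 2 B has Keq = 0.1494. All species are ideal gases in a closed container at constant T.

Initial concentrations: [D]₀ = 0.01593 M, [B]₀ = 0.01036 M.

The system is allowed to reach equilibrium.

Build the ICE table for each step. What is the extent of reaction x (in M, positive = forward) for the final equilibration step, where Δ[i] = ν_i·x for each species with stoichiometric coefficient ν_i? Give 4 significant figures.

Q₀ = 0.006738 vs Keq = 0.1494 ⇒ Q<K, forward
Step 1:
                  D         B
  I         0.01593   0.01036
  C       -0.009868   0.01974
  E        0.006062    0.0301
  solve Keq expr → x = 0.009868; check Q = 0.1494

x = 0.009868 M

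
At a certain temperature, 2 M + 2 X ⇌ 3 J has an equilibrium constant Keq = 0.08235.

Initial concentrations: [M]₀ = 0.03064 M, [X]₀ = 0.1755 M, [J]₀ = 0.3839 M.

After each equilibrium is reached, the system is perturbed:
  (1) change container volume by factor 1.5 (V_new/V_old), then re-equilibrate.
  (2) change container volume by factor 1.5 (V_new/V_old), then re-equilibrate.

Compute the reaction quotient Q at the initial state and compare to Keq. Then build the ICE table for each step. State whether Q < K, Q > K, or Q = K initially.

Q₀ = 1957; Q > K (proceeds reverse)

Q₀ = 1957 vs Keq = 0.08235 ⇒ Q>K, reverse
Step 1:
                  M         X         J
  I         0.03064    0.1755    0.3839
  C          0.1993    0.1993    -0.299
  E            0.23    0.3748    0.0849
  solve Keq expr → x = -0.09967; check Q = 0.08235
Then change container volume by factor 1.5 (V_new/V_old).
Step 2:
                  M         X         J
  I          0.1533    0.2499    0.0566
  C        0.003872  0.003872 -0.005808
  E          0.1572    0.2538   0.05079
  solve Keq expr → x = -0.001936; check Q = 0.08235
Then change container volume by factor 1.5 (V_new/V_old).
Step 3:
                  M         X         J
  I          0.1048    0.1692   0.03386
  C        0.002371  0.002371 -0.003556
  E          0.1072    0.1715    0.0303
  solve Keq expr → x = -0.001185; check Q = 0.08235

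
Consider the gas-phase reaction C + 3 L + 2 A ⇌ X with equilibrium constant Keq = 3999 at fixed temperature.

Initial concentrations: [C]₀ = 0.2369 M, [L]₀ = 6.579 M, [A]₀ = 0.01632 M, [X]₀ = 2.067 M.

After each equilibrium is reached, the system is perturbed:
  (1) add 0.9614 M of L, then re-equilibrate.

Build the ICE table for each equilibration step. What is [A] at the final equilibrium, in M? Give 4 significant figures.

[A]_eq = 0.002304 M

Q₀ = 115 vs Keq = 3999 ⇒ Q<K, forward
Step 1:
                   C          L          A          X
  init        0.2369      6.579    0.01632      2.067
  Δ        -0.006747   -0.02024   -0.01349   0.006747
  eq          0.2302      6.559   0.002826      2.074
  solve Keq expr → x = 0.006747; check Q = 3999
Then add 0.9614 M of L.
Step 2:
                   C          L          A          X
  init        0.2302       7.52   0.002826      2.074
  Δ       -2.6120e-04 -7.8359e-04 -5.2239e-04 2.6120e-04
  eq          0.2299      7.519   0.002304      2.074
  solve Keq expr → x = 2.6120e-04; check Q = 3999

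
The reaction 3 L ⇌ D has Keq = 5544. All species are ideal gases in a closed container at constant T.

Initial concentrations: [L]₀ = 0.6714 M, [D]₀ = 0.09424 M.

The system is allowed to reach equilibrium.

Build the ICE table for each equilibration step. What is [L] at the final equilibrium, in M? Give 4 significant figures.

Q₀ = 0.3114 vs Keq = 5544 ⇒ Q<K, forward
Step 1:
                   L          D
  Initial     0.6714    0.09424
  Change     -0.6334     0.2111
  Equil      0.03805     0.3054
  solve Keq expr → x = 0.2111; check Q = 5544

[L]_eq = 0.03805 M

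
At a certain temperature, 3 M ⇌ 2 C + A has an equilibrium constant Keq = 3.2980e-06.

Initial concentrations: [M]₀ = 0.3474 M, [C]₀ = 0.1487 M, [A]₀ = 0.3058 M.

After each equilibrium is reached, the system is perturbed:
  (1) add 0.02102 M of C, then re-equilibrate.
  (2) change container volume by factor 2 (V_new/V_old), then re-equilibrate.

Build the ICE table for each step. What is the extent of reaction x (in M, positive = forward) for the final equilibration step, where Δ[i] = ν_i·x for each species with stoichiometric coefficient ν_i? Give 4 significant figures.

Q₀ = 0.1613 vs Keq = 3.2980e-06 ⇒ Q>K, reverse
Step 1:
                   M          C          A
  I           0.3474     0.1487     0.3058
  C           0.2206    -0.1471   -0.07354
  E            0.568   0.001613     0.2323
  solve Keq expr → x = -0.07354; check Q = 3.2980e-06
Then add 0.02102 M of C.
Step 2:
                   M          C          A
  I            0.568    0.02263     0.2323
  C          0.03127   -0.02084   -0.01042
  E           0.5993   0.001789     0.2218
  solve Keq expr → x = -0.01042; check Q = 3.2980e-06
Then change container volume by factor 2 (V_new/V_old).
Step 3:
                   M          C          A
  I           0.2996 8.9442e-04     0.1109
  C                0          0          0
  E           0.2996 8.9442e-04     0.1109
  solve Keq expr → x = 0; check Q = 3.2980e-06

x = 0 M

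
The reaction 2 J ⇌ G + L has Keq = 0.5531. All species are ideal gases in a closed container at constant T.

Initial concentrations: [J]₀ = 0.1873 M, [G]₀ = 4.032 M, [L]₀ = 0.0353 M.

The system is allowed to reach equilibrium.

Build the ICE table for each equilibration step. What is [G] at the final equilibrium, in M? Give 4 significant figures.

Q₀ = 4.057 vs Keq = 0.5531 ⇒ Q>K, reverse
Step 1:
                  J         G         L
  I          0.1873     4.032    0.0353
  C         0.05446  -0.02723  -0.02723
  E          0.2418     4.005  0.008072
  solve Keq expr → x = -0.02723; check Q = 0.5531

[G]_eq = 4.005 M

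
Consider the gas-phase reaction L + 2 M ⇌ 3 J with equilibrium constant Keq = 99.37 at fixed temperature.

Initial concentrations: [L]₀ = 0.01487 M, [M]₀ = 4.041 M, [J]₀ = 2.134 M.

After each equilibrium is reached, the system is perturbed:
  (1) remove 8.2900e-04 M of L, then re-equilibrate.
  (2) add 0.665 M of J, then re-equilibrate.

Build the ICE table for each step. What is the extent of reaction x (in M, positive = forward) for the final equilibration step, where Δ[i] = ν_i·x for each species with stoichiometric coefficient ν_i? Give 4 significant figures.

x = -0.007306 M

Q₀ = 40.02 vs Keq = 99.37 ⇒ Q<K, forward
Step 1:
                  L         M         J
  Initial   0.01487     4.041     2.134
  Change  -0.008608  -0.01722   0.02582
  Equil    0.006262     4.024      2.16
  solve Keq expr → x = 0.008608; check Q = 99.37
Then remove 8.2900e-04 M of L.
Step 2:
                  L         M         J
  Initial  0.005433     4.024      2.16
  Change  8.0309e-04  0.001606 -0.002409
  Equil    0.006236     4.025     2.157
  solve Keq expr → x = -8.0309e-04; check Q = 99.37
Then add 0.665 M of J.
Step 3:
                  L         M         J
  Initial  0.006236     4.025     2.822
  Change   0.007306   0.01461  -0.02192
  Equil     0.01354      4.04       2.8
  solve Keq expr → x = -0.007306; check Q = 99.37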